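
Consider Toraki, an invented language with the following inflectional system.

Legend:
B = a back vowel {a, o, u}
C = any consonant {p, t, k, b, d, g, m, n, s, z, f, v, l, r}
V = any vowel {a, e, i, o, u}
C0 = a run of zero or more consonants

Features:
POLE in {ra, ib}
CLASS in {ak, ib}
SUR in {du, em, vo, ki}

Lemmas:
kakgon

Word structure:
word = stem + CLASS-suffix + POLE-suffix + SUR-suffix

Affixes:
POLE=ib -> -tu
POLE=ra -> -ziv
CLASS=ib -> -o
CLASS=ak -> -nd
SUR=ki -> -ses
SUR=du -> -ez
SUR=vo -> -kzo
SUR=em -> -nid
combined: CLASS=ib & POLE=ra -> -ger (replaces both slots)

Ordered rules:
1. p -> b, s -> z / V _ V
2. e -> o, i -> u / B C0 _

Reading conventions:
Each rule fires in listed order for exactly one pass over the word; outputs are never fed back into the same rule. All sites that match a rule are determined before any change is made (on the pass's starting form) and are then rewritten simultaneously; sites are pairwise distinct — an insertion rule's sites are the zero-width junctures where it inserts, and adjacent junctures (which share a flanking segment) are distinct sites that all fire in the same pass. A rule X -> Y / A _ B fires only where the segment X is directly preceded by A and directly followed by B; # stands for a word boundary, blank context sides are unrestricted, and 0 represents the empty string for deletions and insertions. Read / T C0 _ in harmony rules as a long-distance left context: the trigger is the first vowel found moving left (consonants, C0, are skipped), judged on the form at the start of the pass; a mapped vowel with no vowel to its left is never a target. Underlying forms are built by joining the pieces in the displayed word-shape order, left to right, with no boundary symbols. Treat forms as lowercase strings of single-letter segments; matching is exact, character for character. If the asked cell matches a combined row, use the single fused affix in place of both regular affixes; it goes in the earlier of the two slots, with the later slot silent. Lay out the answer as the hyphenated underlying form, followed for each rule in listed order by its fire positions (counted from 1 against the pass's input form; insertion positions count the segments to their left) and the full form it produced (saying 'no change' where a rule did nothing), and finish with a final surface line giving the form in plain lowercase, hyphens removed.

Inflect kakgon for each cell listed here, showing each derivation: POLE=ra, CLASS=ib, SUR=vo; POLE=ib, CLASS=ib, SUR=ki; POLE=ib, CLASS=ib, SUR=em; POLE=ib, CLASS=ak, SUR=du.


cell POLE=ra, CLASS=ib, SUR=vo:
underlying: kakgon-ger-kzo
1. p -> b, s -> z / V _ V: no change
2. e -> o, i -> u / B C0 _: fires at position(s) 8: kakgongorkzo
surface: kakgongorkzo

cell POLE=ib, CLASS=ib, SUR=ki:
underlying: kakgon-o-tu-ses
1. p -> b, s -> z / V _ V: fires at position(s) 10: kakgonotuzes
2. e -> o, i -> u / B C0 _: fires at position(s) 11: kakgonotuzos
surface: kakgonotuzos

cell POLE=ib, CLASS=ib, SUR=em:
underlying: kakgon-o-tu-nid
1. p -> b, s -> z / V _ V: no change
2. e -> o, i -> u / B C0 _: fires at position(s) 11: kakgonotunud
surface: kakgonotunud

cell POLE=ib, CLASS=ak, SUR=du:
underlying: kakgon-nd-tu-ez
1. p -> b, s -> z / V _ V: no change
2. e -> o, i -> u / B C0 _: fires at position(s) 11: kakgonndtuoz
surface: kakgonndtuoz


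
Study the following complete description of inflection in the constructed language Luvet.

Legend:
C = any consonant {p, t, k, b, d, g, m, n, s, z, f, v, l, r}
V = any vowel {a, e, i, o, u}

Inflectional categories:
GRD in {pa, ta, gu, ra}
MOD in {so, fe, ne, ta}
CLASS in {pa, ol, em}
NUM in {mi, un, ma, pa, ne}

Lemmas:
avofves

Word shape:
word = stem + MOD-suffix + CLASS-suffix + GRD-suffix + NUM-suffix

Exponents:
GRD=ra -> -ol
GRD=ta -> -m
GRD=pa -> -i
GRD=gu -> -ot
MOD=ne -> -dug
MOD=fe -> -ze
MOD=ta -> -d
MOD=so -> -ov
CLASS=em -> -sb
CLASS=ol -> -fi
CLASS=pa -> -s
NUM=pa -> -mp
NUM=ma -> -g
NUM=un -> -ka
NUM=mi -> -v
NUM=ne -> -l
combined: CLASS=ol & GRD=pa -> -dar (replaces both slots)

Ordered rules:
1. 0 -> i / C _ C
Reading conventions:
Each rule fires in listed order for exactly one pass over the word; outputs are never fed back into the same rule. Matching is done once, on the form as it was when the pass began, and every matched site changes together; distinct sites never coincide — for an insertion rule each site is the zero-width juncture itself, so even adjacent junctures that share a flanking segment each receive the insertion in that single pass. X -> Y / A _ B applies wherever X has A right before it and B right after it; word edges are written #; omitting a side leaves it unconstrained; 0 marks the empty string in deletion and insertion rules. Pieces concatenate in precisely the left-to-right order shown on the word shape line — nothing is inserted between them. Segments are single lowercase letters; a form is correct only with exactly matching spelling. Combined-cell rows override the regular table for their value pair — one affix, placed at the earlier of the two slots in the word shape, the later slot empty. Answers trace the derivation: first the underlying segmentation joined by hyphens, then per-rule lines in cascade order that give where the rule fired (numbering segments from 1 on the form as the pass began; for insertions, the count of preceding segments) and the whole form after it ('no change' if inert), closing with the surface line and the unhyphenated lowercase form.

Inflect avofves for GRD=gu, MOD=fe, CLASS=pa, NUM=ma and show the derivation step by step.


underlying: avofves-ze-s-ot-g
1. 0 -> i / C _ C: inserts after position(s) 4, 7, 12: avofivesizesotig
surface: avofivesizesotig


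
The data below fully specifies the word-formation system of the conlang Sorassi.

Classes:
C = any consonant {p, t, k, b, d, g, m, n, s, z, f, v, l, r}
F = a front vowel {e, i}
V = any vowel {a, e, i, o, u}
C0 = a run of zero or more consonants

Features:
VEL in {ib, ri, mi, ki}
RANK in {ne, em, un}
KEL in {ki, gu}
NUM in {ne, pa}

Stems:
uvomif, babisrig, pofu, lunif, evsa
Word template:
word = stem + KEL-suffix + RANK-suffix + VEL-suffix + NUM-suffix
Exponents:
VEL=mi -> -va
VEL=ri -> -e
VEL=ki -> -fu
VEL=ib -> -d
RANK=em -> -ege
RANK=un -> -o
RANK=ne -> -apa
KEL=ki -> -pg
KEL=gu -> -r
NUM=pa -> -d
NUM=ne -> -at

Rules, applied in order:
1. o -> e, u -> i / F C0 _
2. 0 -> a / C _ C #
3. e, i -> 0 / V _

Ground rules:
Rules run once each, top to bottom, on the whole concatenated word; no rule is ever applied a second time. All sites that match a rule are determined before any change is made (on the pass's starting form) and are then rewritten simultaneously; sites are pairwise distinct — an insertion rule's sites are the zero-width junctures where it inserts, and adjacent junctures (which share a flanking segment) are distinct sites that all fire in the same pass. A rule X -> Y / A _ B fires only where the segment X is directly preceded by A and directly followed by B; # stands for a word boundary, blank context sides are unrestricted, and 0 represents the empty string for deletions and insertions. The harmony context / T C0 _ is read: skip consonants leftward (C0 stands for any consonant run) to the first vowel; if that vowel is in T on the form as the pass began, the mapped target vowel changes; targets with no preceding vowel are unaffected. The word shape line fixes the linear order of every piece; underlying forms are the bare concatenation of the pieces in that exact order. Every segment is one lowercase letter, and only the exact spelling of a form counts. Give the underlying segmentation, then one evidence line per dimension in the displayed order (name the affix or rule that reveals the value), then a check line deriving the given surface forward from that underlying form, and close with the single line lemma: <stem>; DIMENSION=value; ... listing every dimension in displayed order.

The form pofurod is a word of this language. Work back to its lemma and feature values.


underlying: pofu-r-o-e-d
VEL=ri - signalled by the affix -e
RANK=un - signalled by the affix -o
KEL=gu - signalled by the affix -r
NUM=pa - signalled by the affix -d
check: pofuroed -> pofuroed -> pofuroed -> pofurod
lemma: pofu; VEL=ri; RANK=un; KEL=gu; NUM=pa


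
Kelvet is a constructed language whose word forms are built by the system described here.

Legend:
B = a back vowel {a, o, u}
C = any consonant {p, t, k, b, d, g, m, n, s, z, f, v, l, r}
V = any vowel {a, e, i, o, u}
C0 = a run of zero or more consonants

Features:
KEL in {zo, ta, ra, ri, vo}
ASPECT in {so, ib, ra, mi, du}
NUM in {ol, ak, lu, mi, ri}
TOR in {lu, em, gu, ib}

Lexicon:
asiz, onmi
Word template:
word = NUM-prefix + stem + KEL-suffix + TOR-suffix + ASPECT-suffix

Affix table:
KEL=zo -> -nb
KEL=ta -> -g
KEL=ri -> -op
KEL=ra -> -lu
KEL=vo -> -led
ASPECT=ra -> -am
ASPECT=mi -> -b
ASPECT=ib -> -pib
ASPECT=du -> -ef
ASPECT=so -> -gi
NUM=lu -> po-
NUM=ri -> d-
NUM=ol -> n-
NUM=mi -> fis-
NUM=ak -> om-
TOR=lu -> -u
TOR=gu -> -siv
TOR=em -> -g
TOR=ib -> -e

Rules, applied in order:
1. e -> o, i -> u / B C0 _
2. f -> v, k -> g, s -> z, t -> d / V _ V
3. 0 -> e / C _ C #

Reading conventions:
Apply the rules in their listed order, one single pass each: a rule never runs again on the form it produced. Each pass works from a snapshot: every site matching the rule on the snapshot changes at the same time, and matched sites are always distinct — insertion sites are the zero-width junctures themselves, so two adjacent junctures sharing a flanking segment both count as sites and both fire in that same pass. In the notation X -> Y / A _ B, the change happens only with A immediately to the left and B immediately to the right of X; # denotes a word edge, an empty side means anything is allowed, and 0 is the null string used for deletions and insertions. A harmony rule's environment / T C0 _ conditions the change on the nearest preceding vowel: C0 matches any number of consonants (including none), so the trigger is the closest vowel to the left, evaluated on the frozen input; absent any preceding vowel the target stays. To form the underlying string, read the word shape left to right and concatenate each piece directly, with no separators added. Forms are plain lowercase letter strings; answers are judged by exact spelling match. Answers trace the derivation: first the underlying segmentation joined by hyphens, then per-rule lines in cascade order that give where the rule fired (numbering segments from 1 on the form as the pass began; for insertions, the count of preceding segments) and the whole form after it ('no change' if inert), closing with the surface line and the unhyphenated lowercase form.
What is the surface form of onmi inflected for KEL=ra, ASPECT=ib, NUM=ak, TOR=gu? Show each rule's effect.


underlying: om-onmi-lu-siv-pib
1. e -> o, i -> u / B C0 _: fires at position(s) 6, 10: omonmulusuvpib
2. f -> v, k -> g, s -> z, t -> d / V _ V: fires at position(s) 9: omonmuluzuvpib
3. 0 -> e / C _ C #: no change
surface: omonmuluzuvpib


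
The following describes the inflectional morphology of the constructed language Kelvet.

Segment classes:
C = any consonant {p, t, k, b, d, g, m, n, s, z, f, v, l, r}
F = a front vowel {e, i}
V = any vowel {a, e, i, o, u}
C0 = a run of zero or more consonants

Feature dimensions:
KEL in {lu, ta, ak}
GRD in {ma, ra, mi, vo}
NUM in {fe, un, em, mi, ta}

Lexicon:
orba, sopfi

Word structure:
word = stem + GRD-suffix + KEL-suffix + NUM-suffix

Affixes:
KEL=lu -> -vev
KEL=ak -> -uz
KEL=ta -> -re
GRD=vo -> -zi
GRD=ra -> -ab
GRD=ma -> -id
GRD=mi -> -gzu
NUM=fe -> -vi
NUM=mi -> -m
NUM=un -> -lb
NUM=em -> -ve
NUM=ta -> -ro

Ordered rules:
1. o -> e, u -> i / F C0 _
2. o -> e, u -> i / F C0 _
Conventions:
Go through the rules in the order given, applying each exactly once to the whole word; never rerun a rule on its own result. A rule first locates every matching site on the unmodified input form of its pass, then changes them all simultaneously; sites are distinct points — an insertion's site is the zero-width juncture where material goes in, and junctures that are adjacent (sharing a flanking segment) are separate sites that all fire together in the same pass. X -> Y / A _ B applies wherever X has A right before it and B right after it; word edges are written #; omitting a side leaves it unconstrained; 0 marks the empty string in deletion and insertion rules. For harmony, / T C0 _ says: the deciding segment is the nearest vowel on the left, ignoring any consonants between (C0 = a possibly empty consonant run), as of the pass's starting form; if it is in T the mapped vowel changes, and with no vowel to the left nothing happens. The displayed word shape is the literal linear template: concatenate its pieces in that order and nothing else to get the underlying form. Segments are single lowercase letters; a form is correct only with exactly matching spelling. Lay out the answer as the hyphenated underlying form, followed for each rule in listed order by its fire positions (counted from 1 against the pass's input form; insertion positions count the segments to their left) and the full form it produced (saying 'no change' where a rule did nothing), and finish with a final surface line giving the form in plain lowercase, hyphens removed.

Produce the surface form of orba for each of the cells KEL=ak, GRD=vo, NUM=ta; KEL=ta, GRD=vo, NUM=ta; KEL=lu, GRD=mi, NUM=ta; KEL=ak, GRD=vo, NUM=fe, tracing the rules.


cell KEL=ak, GRD=vo, NUM=ta:
underlying: orba-zi-uz-ro
1. o -> e, u -> i / F C0 _: fires at position(s) 7: orbaziizro
2. o -> e, u -> i / F C0 _: fires at position(s) 10: orbaziizre
surface: orbaziizre

cell KEL=ta, GRD=vo, NUM=ta:
underlying: orba-zi-re-ro
1. o -> e, u -> i / F C0 _: fires at position(s) 10: orbazirere
2. o -> e, u -> i / F C0 _: no change
surface: orbazirere

cell KEL=lu, GRD=mi, NUM=ta:
underlying: orba-gzu-vev-ro
1. o -> e, u -> i / F C0 _: fires at position(s) 12: orbagzuvevre
2. o -> e, u -> i / F C0 _: no change
surface: orbagzuvevre

cell KEL=ak, GRD=vo, NUM=fe:
underlying: orba-zi-uz-vi
1. o -> e, u -> i / F C0 _: fires at position(s) 7: orbaziizvi
2. o -> e, u -> i / F C0 _: no change
surface: orbaziizvi


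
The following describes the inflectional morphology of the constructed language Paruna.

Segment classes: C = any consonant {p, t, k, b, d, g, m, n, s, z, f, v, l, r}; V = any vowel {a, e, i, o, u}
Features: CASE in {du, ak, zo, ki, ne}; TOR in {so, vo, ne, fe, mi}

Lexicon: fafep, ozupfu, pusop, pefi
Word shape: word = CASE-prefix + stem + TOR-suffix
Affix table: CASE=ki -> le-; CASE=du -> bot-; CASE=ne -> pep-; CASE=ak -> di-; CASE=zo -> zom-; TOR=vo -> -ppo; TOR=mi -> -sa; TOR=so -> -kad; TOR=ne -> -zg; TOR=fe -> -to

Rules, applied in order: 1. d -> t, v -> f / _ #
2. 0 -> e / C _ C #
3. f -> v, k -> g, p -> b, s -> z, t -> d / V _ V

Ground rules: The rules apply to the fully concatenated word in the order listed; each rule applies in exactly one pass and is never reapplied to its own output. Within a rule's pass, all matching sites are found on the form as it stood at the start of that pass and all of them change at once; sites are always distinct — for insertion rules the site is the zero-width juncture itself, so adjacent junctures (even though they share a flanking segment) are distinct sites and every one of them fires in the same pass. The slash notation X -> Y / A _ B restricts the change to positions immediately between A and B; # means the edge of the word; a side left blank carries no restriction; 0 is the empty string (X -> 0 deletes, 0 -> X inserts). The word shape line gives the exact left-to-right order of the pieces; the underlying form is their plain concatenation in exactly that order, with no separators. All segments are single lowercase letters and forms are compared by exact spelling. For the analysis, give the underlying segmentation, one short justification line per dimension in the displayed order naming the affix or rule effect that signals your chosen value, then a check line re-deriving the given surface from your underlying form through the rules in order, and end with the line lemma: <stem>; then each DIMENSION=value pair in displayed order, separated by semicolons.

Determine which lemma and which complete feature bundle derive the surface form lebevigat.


underlying: le-pefi-kad
CASE=ki - signalled by the affix le-
TOR=so - signalled by the affix -kad
check: lepefikad -> lepefikat -> lepefikat -> lebevigat
lemma: pefi; CASE=ki; TOR=so


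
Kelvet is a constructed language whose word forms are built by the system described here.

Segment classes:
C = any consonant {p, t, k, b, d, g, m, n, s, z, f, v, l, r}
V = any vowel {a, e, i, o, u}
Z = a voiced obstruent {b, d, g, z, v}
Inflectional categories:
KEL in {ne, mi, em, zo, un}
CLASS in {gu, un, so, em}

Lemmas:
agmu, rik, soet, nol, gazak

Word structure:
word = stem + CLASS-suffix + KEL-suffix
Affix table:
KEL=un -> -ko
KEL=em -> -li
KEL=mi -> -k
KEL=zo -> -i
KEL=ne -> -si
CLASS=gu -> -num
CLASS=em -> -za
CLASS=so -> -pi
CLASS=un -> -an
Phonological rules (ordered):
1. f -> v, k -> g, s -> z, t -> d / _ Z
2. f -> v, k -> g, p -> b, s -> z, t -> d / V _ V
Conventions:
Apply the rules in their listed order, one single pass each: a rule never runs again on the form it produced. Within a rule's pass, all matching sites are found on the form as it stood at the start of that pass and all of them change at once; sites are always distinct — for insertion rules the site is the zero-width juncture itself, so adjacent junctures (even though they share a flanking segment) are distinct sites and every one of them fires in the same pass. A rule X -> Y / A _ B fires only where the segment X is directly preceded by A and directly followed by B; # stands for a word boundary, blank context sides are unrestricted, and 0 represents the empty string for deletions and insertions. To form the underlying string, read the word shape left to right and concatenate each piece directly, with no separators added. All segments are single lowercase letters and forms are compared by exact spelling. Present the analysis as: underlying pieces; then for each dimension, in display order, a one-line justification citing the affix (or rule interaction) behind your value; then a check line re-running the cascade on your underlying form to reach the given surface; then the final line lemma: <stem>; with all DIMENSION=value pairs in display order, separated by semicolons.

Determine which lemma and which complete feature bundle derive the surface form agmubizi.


underlying: agmu-pi-si
KEL=ne - signalled by the affix -si
CLASS=so - signalled by the affix -pi
check: agmupisi -> agmupisi -> agmubizi
lemma: agmu; KEL=ne; CLASS=so


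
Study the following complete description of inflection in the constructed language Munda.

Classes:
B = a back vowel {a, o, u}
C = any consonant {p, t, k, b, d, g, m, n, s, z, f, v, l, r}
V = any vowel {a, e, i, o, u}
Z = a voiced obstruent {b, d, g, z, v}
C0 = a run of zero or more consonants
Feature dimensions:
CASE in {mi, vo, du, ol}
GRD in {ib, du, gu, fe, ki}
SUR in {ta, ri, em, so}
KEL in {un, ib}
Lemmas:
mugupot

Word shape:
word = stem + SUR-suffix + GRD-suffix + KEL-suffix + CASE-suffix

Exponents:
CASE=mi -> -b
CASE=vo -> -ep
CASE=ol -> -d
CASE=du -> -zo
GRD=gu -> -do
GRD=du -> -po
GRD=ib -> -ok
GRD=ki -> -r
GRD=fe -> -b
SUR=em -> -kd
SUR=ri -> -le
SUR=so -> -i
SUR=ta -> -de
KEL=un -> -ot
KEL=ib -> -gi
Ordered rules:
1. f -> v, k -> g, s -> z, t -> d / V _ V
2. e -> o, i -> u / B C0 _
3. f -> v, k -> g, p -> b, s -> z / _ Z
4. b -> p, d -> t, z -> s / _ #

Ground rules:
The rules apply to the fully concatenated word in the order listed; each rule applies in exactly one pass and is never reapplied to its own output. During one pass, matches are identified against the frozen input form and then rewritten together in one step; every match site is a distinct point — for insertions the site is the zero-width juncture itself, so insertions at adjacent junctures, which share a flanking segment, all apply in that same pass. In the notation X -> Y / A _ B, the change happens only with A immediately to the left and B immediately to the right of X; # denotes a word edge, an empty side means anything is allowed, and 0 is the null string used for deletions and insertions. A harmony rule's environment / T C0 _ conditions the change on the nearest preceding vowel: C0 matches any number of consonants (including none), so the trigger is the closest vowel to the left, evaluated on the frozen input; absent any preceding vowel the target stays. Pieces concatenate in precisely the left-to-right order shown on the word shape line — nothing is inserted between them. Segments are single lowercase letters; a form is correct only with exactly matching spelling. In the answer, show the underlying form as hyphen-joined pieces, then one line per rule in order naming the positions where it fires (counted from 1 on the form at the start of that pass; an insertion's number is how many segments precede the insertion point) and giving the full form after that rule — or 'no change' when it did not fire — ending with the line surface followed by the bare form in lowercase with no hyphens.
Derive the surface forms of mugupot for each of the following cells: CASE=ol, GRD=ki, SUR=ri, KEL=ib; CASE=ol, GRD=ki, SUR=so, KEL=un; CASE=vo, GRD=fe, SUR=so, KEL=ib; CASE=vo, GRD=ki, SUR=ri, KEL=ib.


cell CASE=ol, GRD=ki, SUR=ri, KEL=ib:
underlying: mugupot-le-r-gi-d
1. f -> v, k -> g, s -> z, t -> d / V _ V: no change
2. e -> o, i -> u / B C0 _: fires at position(s) 9: mugupotlorgid
3. f -> v, k -> g, p -> b, s -> z / _ Z: no change
4. b -> p, d -> t, z -> s / _ #: fires at position(s) 13: mugupotlorgit
surface: mugupotlorgit

cell CASE=ol, GRD=ki, SUR=so, KEL=un:
underlying: mugupot-i-r-ot-d
1. f -> v, k -> g, s -> z, t -> d / V _ V: fires at position(s) 7: mugupodirotd
2. e -> o, i -> u / B C0 _: fires at position(s) 8: mugupodurotd
3. f -> v, k -> g, p -> b, s -> z / _ Z: no change
4. b -> p, d -> t, z -> s / _ #: fires at position(s) 12: mugupodurott
surface: mugupodurott

cell CASE=vo, GRD=fe, SUR=so, KEL=ib:
underlying: mugupot-i-b-gi-ep
1. f -> v, k -> g, s -> z, t -> d / V _ V: fires at position(s) 7: mugupodibgiep
2. e -> o, i -> u / B C0 _: fires at position(s) 8: mugupodubgiep
3. f -> v, k -> g, p -> b, s -> z / _ Z: no change
4. b -> p, d -> t, z -> s / _ #: no change
surface: mugupodubgiep

cell CASE=vo, GRD=ki, SUR=ri, KEL=ib:
underlying: mugupot-le-r-gi-ep
1. f -> v, k -> g, s -> z, t -> d / V _ V: no change
2. e -> o, i -> u / B C0 _: fires at position(s) 9: mugupotlorgiep
3. f -> v, k -> g, p -> b, s -> z / _ Z: no change
4. b -> p, d -> t, z -> s / _ #: no change
surface: mugupotlorgiep


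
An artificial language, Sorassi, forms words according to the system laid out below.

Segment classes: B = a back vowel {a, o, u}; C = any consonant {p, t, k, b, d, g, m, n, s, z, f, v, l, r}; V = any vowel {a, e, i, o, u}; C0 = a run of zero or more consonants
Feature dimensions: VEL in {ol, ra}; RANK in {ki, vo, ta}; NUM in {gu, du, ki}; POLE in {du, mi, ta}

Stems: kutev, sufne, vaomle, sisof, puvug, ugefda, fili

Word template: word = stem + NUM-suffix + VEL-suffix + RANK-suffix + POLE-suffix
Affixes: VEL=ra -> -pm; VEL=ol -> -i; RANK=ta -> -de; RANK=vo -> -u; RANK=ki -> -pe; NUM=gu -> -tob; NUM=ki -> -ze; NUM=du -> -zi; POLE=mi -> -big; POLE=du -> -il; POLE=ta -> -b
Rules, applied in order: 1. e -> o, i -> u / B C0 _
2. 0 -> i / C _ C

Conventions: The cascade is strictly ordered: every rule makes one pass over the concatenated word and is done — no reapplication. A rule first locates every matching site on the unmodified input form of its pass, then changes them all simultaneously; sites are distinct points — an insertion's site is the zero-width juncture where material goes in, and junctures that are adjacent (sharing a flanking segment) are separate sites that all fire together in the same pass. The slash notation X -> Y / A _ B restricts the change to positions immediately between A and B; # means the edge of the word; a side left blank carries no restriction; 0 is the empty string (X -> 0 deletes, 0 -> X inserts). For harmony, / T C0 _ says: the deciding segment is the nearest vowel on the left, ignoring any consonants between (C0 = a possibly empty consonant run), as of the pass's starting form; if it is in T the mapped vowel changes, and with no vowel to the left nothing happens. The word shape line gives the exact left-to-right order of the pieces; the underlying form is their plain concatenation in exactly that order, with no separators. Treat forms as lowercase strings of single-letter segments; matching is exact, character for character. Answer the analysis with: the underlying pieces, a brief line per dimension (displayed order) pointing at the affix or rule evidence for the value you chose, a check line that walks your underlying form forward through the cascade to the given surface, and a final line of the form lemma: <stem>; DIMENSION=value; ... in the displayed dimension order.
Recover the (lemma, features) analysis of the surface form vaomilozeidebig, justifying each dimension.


underlying: vaomle-ze-i-de-big
VEL=ol - signalled by the affix -i
RANK=ta - signalled by the affix -de
NUM=ki - signalled by the affix -ze
POLE=mi - signalled by the affix -big
check: vaomlezeidebig -> vaomlozeidebig -> vaomilozeidebig
lemma: vaomle; VEL=ol; RANK=ta; NUM=ki; POLE=mi


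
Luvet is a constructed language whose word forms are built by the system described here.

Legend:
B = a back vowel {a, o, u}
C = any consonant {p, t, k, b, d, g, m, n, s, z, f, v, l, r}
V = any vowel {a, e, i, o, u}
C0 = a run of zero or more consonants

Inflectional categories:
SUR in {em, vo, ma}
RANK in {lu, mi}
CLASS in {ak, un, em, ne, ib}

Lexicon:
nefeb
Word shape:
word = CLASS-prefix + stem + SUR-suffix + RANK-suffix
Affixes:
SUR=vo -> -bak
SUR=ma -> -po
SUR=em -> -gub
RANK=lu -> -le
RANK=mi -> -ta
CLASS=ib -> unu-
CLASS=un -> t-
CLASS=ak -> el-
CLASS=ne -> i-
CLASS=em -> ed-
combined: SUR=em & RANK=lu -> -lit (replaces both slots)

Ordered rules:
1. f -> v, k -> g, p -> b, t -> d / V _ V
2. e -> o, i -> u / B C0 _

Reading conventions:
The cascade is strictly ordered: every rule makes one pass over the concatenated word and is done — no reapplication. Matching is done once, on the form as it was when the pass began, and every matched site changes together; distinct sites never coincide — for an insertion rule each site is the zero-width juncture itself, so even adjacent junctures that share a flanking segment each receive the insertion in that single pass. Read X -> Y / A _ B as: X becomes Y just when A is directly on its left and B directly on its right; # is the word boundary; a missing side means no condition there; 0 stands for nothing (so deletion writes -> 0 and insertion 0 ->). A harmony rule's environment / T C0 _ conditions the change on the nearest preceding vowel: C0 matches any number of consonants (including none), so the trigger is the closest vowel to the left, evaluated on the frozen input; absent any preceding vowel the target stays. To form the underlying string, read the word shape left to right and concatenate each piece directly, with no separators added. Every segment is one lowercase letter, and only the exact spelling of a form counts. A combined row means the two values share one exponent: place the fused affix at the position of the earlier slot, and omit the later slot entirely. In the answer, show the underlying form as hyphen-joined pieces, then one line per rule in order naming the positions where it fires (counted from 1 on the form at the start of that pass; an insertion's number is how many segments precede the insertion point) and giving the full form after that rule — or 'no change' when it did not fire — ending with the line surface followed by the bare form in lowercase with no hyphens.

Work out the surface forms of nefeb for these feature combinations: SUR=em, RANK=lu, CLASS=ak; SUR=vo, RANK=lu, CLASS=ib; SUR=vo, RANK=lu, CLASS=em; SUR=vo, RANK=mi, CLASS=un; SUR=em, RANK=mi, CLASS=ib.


cell SUR=em, RANK=lu, CLASS=ak:
underlying: el-nefeb-lit
1. f -> v, k -> g, p -> b, t -> d / V _ V: fires at position(s) 5: elneveblit
2. e -> o, i -> u / B C0 _: no change
surface: elneveblit

cell SUR=vo, RANK=lu, CLASS=ib:
underlying: unu-nefeb-bak-le
1. f -> v, k -> g, p -> b, t -> d / V _ V: fires at position(s) 6: ununevebbakle
2. e -> o, i -> u / B C0 _: fires at position(s) 5, 13: ununovebbaklo
surface: ununovebbaklo

cell SUR=vo, RANK=lu, CLASS=em:
underlying: ed-nefeb-bak-le
1. f -> v, k -> g, p -> b, t -> d / V _ V: fires at position(s) 5: ednevebbakle
2. e -> o, i -> u / B C0 _: fires at position(s) 12: ednevebbaklo
surface: ednevebbaklo

cell SUR=vo, RANK=mi, CLASS=un:
underlying: t-nefeb-bak-ta
1. f -> v, k -> g, p -> b, t -> d / V _ V: fires at position(s) 4: tnevebbakta
2. e -> o, i -> u / B C0 _: no change
surface: tnevebbakta

cell SUR=em, RANK=mi, CLASS=ib:
underlying: unu-nefeb-gub-ta
1. f -> v, k -> g, p -> b, t -> d / V _ V: fires at position(s) 6: ununevebgubta
2. e -> o, i -> u / B C0 _: fires at position(s) 5: ununovebgubta
surface: ununovebgubta


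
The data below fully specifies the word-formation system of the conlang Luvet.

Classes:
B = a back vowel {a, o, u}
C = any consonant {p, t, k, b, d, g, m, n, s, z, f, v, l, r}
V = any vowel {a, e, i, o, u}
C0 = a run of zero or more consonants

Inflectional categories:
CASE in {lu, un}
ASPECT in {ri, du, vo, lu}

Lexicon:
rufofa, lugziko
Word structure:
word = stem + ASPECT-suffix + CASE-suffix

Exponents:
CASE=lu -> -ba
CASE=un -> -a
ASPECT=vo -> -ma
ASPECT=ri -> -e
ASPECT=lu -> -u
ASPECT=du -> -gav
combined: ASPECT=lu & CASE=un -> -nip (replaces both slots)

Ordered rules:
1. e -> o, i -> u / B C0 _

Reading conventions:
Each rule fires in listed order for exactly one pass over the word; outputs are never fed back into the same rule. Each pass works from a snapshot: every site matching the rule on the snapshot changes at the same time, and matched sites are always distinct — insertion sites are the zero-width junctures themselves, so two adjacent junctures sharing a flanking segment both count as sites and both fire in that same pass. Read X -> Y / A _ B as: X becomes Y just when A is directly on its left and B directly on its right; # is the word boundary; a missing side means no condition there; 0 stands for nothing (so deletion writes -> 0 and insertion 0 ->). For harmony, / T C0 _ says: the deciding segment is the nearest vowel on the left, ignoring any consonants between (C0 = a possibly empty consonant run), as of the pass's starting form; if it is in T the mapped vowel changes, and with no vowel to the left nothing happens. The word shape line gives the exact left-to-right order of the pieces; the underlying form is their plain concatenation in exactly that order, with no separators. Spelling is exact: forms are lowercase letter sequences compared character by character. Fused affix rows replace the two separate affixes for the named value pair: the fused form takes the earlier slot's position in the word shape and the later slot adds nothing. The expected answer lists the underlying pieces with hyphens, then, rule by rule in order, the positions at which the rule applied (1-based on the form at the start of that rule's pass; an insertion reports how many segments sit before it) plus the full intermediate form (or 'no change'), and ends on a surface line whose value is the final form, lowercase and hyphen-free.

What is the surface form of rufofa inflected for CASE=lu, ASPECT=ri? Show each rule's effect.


underlying: rufofa-e-ba
1. e -> o, i -> u / B C0 _: fires at position(s) 7: rufofaoba
surface: rufofaoba


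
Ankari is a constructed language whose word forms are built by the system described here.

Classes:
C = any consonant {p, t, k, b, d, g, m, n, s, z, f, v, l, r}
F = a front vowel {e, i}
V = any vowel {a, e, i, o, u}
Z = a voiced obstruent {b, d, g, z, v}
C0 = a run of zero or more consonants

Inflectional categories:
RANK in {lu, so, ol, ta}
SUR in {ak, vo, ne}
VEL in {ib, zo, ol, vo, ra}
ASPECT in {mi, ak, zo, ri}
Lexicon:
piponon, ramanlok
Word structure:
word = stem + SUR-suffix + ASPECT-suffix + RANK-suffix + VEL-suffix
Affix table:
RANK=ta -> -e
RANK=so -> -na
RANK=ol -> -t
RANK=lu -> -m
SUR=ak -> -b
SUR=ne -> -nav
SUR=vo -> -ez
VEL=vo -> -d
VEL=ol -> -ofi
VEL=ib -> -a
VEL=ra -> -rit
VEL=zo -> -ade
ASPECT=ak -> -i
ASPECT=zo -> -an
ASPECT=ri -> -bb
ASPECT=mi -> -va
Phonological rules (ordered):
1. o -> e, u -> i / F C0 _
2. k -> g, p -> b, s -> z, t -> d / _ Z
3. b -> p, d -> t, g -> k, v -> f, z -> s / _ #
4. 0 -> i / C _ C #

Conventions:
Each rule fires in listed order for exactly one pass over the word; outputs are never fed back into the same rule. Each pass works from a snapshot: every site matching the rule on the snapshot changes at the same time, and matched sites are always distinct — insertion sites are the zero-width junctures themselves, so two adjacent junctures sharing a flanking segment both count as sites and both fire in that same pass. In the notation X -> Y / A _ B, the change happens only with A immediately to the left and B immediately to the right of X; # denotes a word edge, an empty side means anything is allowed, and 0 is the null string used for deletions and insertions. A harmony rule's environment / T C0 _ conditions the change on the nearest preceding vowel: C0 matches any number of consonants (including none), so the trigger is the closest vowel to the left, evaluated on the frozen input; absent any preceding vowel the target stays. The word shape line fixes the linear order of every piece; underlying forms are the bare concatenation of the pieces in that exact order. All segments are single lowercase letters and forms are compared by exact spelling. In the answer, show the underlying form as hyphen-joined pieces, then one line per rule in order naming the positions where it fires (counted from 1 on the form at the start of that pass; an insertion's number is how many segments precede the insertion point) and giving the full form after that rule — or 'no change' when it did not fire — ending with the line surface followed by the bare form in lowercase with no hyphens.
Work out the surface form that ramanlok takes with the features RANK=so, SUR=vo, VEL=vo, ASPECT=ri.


underlying: ramanlok-ez-bb-na-d
1. o -> e, u -> i / F C0 _: no change
2. k -> g, p -> b, s -> z, t -> d / _ Z: no change
3. b -> p, d -> t, g -> k, v -> f, z -> s / _ #: fires at position(s) 15: ramanlokezbbnat
4. 0 -> i / C _ C #: no change
surface: ramanlokezbbnat


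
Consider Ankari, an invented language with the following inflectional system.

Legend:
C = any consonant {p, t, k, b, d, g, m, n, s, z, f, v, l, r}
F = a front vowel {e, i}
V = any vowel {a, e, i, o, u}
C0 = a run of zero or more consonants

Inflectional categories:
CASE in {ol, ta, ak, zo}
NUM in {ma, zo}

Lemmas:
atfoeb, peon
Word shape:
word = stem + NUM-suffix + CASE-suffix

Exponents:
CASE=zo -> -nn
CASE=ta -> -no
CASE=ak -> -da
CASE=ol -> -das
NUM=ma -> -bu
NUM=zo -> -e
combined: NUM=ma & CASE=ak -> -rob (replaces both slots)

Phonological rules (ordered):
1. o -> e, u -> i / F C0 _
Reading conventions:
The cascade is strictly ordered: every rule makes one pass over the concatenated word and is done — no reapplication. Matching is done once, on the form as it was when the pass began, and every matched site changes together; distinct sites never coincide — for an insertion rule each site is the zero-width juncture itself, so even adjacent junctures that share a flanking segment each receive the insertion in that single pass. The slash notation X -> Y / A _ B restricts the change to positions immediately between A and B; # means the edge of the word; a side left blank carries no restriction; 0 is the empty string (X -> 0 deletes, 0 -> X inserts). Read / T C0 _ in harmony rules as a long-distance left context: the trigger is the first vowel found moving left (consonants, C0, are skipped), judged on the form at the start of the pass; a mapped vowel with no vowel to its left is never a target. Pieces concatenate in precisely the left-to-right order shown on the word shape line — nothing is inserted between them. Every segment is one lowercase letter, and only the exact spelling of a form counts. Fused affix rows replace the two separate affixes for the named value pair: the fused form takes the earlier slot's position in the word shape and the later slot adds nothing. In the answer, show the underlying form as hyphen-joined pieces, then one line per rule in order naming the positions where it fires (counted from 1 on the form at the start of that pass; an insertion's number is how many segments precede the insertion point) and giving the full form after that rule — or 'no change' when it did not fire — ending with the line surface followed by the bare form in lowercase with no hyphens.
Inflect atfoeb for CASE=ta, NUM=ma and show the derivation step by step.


underlying: atfoeb-bu-no
1. o -> e, u -> i / F C0 _: fires at position(s) 8: atfoebbino
surface: atfoebbino


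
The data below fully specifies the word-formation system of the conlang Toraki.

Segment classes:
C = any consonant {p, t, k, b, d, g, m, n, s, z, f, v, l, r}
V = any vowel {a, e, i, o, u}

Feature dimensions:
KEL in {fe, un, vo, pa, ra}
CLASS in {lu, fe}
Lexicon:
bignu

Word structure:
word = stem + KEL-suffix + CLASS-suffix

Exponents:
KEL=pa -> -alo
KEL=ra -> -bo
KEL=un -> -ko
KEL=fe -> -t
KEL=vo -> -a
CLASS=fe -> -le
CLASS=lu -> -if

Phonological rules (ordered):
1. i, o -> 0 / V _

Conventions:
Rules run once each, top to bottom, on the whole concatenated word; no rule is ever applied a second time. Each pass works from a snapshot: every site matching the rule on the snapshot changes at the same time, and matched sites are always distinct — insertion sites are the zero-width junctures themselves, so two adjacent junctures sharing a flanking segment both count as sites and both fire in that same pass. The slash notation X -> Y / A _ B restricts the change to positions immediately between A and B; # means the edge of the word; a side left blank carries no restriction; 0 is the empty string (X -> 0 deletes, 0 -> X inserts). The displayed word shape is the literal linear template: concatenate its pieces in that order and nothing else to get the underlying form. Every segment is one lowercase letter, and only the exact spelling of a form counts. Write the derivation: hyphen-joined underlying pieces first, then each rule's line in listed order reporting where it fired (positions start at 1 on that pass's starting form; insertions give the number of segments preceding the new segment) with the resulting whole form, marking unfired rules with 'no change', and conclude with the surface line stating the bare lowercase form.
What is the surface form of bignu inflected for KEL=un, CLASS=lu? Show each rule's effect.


underlying: bignu-ko-if
1. i, o -> 0 / V _: fires at position(s) 8: bignukof
surface: bignukof


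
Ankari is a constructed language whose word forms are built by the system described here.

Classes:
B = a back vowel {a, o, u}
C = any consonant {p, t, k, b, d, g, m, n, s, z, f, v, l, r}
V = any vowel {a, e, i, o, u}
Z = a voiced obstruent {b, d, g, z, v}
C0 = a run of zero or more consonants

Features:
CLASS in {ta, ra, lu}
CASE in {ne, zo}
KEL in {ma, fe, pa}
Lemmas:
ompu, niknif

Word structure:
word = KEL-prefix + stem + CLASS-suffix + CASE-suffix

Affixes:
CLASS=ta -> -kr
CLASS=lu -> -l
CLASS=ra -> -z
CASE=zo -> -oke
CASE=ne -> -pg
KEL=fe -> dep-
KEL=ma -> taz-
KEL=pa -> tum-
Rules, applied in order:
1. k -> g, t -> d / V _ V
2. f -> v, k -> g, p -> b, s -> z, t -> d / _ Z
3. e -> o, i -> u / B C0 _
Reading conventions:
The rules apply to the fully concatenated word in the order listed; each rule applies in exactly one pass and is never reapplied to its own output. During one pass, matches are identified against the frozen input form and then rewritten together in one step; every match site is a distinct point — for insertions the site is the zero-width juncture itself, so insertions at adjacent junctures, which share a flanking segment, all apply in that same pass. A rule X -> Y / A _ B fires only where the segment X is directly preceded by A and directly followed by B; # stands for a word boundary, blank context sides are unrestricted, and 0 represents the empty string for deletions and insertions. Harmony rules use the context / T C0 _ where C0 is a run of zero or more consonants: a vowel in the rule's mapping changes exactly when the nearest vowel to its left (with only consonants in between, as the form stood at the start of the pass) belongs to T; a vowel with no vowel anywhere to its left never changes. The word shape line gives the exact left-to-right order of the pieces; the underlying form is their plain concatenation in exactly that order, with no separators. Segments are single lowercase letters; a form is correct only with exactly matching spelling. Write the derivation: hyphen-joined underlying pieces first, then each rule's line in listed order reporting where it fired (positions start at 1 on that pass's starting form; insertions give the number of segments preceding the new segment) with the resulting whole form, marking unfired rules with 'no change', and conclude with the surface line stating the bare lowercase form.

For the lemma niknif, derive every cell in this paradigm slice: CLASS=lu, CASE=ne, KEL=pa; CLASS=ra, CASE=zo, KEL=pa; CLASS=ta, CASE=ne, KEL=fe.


cell CLASS=lu, CASE=ne, KEL=pa:
underlying: tum-niknif-l-pg
1. k -> g, t -> d / V _ V: no change
2. f -> v, k -> g, p -> b, s -> z, t -> d / _ Z: fires at position(s) 11: tumnikniflbg
3. e -> o, i -> u / B C0 _: fires at position(s) 5: tumnukniflbg
surface: tumnukniflbg

cell CLASS=ra, CASE=zo, KEL=pa:
underlying: tum-niknif-z-oke
1. k -> g, t -> d / V _ V: fires at position(s) 12: tumniknifzoge
2. f -> v, k -> g, p -> b, s -> z, t -> d / _ Z: fires at position(s) 9: tumniknivzoge
3. e -> o, i -> u / B C0 _: fires at position(s) 5, 13: tumnuknivzogo
surface: tumnuknivzogo

cell CLASS=ta, CASE=ne, KEL=fe:
underlying: dep-niknif-kr-pg
1. k -> g, t -> d / V _ V: no change
2. f -> v, k -> g, p -> b, s -> z, t -> d / _ Z: fires at position(s) 12: depniknifkrbg
3. e -> o, i -> u / B C0 _: no change
surface: depniknifkrbg
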